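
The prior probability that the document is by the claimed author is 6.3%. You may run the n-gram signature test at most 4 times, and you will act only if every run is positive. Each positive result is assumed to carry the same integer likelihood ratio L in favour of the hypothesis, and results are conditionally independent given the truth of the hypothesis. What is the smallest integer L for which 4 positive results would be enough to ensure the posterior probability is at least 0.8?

Prior odds = 0.063/0.937 = 63/937.
Target odds = 0.8/0.2 = 4.
Need L⁴ ≥ 4 ÷ (63/937) = 3748/63.
2⁴ = 16 < 3748/63 ≤ 81 = 3⁴, so L = 3.

3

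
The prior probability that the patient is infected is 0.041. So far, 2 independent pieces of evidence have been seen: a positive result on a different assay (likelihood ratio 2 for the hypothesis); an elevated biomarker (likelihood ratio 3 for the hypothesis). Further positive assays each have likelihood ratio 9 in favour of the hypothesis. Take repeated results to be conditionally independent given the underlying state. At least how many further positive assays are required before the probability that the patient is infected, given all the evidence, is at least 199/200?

Prior odds = 0.041/0.959 = 41/959.
Combined Bayes factor of the evidence already in hand = 2 × 3 = 6.
Odds after that evidence = (41/959) × 6 = 246/959.
Target odds = 0.995/0.005 = 199.
Need 9ⁿ ≥ 199 ÷ (246/959) = 190841/246.
9³ = 729 falls short of 190841/246 but 9⁴ = 6561 reaches it, so n = 4.

4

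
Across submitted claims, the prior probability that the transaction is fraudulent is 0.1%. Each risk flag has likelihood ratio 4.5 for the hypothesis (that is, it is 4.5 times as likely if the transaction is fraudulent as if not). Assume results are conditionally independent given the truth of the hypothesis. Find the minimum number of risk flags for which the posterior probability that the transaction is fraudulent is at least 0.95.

7

Prior odds: 0.001 ÷ 0.999 = 1/999.
Likelihood ratio per risk flag = 4.5.
Target posterior odds = 0.95/0.05 = 19.
Require 4.5ⁿ ≥ 19 ÷ (1/999) = 18981.
4.5⁶ = 8303.765625 falls short of 18981 but 4.5⁷ = 4782969/128 reaches it, so n = 7.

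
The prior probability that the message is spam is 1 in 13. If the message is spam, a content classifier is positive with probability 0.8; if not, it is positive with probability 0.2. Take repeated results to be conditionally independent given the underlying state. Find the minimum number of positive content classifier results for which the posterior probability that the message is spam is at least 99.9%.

7

Prior odds: (1/13) ÷ (12/13) = 1/12.
Likelihood ratio of a positive = 0.8/0.2 = 4.
Target odds: 0.999 ÷ 0.001 = 999.
Need (1/12) × 4ⁿ ≥ 999, i.e. 4ⁿ ≥ 11988.
4⁶ = 4096 falls short of 11988 but 4⁷ = 16384 reaches it, so n = 7.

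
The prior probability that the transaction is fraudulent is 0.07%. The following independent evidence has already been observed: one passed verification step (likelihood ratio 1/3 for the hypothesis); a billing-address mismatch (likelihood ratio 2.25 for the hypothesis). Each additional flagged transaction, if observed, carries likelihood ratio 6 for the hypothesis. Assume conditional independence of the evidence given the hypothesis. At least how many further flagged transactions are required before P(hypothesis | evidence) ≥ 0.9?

Prior odds = 0.0007/0.9993 = 7/9993.
Combined Bayes factor of the evidence already in hand = (1/3) × 2.25 = 0.75.
Odds after that evidence = (7/9993) × 0.75 = 7/13324.
Target odds = 0.9/0.1 = 9.
Need 6ⁿ ≥ 9 ÷ (7/13324) = 119916/7.
6⁵ = 7776 falls short of 119916/7 but 6⁶ = 46656 reaches it, so n = 6.

6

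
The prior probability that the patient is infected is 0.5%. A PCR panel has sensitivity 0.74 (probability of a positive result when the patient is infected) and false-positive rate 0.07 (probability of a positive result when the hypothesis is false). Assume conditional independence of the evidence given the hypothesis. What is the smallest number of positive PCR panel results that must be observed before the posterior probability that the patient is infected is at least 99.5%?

5

Prior odds = 0.005/0.995 = 1/199.
Likelihood ratio of a positive result = 0.74/0.07 = 74/7.
Target posterior odds = 0.995/0.005 = 199.
Require (74/7)ⁿ ≥ 199 ÷ (1/199) = 39601.
(74/7)⁴ = 29986576/2401 falls short of 39601 but (74/7)⁵ ≈132029 reaches it, so n = 5.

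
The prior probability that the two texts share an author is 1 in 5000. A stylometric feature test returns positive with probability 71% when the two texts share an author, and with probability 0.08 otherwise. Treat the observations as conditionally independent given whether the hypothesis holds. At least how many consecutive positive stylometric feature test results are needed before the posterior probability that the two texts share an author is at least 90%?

5

Prior odds = 0.0002/0.9998 = 1/4999.
Likelihood ratio of a positive result = 0.71/0.08 = 8.875.
Target posterior odds = 0.9/0.1 = 9.
Require 8.875ⁿ ≥ 9 ÷ (1/4999) = 44991.
8.875⁴ = 25411681/4096 falls short of 44991 but 8.875⁵ ≈55060.7 reaches it, so n = 5.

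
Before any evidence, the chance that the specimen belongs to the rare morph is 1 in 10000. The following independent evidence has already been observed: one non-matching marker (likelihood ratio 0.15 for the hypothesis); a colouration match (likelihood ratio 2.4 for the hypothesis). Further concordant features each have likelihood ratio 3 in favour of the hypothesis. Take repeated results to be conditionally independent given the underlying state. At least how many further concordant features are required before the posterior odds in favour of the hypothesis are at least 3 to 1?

11

Prior odds = 0.0001/0.9999 = 1/9999.
Combined Bayes factor of the evidence already in hand = 0.15 × 2.4 = 0.36.
Odds after that evidence = (1/9999) × 0.36 = 1/27775.
Target odds = 3.
Need 3ⁿ ≥ 3 ÷ (1/27775) = 83325.
3¹⁰ = 59049 falls short of 83325 but 3¹¹ = 177147 reaches it, so n = 11.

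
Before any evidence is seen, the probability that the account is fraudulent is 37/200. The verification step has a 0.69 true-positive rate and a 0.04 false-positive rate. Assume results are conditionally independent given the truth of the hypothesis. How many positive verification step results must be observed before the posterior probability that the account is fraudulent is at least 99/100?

Prior odds = 0.185/0.815 = 37/163.
Likelihood ratio of a positive result = 0.69/0.04 = 17.25.
Target posterior odds = 0.99/0.01 = 99.
Require 17.25ⁿ ≥ 99 ÷ (37/163) = 16137/37.
17.25² = 297.5625 falls short of 16137/37 but 17.25³ = 5132.953125 reaches it, so n = 3.

3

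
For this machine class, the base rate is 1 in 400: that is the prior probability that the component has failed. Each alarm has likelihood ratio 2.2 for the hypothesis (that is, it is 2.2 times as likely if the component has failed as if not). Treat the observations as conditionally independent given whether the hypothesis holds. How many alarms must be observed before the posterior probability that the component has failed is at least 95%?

12

Prior odds = 0.0025/0.9975 = 1/399.
Likelihood ratio per alarm = 2.2.
Target posterior odds = 0.95/0.05 = 19.
Need (1/399) × 2.2ⁿ ≥ 19, i.e. 2.2ⁿ ≥ 7581.
2.2¹¹ ≈5843.18 falls short of 7581 but 2.2¹² ≈12855 reaches it, so n = 12.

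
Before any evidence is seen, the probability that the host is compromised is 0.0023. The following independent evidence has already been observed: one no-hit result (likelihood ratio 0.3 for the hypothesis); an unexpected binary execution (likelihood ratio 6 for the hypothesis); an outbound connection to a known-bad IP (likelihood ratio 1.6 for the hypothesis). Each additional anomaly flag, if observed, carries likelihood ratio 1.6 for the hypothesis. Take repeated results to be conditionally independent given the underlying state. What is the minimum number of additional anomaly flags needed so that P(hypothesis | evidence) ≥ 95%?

Prior odds = 0.0023/0.9977 = 23/9977.
Combined Bayes factor of the evidence already in hand = 0.3 × 6 × 1.6 = 2.88.
Odds after that evidence = (23/9977) × 2.88 = 1656/249425.
Target odds = 0.95/0.05 = 19.
Need 1.6ⁿ ≥ 19 ÷ (1656/249425) = 4739075/1656.
1.6¹⁶ ≈1844.67 falls short of 4739075/1656 but 1.6¹⁷ ≈2951.48 reaches it, so n = 17.

17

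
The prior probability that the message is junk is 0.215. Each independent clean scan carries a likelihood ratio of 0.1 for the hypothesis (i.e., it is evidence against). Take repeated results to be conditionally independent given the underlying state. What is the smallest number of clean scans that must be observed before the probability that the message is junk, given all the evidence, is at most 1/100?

Prior odds: 0.215 ÷ 0.785 = 43/157.
Likelihood ratio per clean scan = 0.1.
Target posterior odds = 0.01/0.99 = 1/99.
Require 0.1ⁿ ≤ 1/99 ÷ (43/157) = 157/4257.
0.1¹ = 0.1 is still above 157/4257 but 0.1² = 0.01 is at or below it, so n = 2.

2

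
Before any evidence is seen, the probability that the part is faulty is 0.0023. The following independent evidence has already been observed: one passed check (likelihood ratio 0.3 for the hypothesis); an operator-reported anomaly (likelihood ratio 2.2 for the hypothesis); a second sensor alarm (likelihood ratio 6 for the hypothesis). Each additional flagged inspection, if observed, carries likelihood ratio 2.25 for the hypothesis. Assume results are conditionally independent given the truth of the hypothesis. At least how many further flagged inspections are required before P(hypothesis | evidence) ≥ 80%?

8

Prior odds = 0.0023/0.9977 = 23/9977.
Combined Bayes factor of the evidence already in hand = 0.3 × 2.2 × 6 = 3.96.
Odds after that evidence = (23/9977) × 3.96 = 207/22675.
Target odds = 0.8/0.2 = 4.
Need 2.25ⁿ ≥ 4 ÷ (207/22675) = 90700/207.
2.25⁷ = 4782969/16384 falls short of 90700/207 but 2.25⁸ = 43046721/65536 reaches it, so n = 8.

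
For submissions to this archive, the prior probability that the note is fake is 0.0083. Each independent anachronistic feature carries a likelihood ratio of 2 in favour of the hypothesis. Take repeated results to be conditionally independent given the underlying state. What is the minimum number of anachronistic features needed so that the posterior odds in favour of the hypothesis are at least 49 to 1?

Prior odds = 0.0083/0.9917 = 83/9917.
Likelihood ratio per anachronistic feature = 2.
Target odds = 49.
Need (83/9917) × 2ⁿ ≥ 49, i.e. 2ⁿ ≥ 485933/83.
2¹² = 4096 falls short of 485933/83 but 2¹³ = 8192 reaches it, so n = 13.

13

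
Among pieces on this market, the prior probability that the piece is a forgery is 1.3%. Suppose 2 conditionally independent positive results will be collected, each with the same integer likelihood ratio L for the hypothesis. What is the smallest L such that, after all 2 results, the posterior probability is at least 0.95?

Prior odds = 0.013/0.987 = 13/987.
Target odds = 0.95/0.05 = 19.
Need L² ≥ 19 ÷ (13/987) = 18753/13.
37² = 1369 < 18753/13 ≤ 1444 = 38², so L = 38.

38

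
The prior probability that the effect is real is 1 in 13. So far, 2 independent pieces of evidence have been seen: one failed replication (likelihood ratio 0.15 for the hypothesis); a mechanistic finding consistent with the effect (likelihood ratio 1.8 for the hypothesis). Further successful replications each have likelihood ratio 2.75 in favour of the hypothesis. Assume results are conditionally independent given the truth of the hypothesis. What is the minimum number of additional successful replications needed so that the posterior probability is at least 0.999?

11

Prior odds = (1/13)/(12/13) = 1/12.
Combined Bayes factor of the evidence already in hand = 0.15 × 1.8 = 0.27.
Odds after that evidence = (1/12) × 0.27 = 0.0225.
Target odds = 0.999/0.001 = 999.
Need 2.75ⁿ ≥ 999 ÷ 0.0225 = 44400.
2.75¹⁰ ≈24735.9 falls short of 44400 but 2.75¹¹ ≈68023.6 reaches it, so n = 11.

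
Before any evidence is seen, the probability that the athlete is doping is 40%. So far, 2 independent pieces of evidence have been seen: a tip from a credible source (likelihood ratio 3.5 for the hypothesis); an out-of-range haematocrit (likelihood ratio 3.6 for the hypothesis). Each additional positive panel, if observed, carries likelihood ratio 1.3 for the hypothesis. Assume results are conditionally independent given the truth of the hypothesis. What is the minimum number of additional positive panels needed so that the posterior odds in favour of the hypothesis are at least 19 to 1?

Prior odds = 0.4/0.6 = 2/3.
Combined Bayes factor of the evidence already in hand = 3.5 × 3.6 = 12.6.
Odds after that evidence = (2/3) × 12.6 = 8.4.
Target odds = 19.
Need 1.3ⁿ ≥ 19 ÷ 8.4 = 95/42.
1.3³ = 2.197 falls short of 95/42 but 1.3⁴ = 2.8561 reaches it, so n = 4.

4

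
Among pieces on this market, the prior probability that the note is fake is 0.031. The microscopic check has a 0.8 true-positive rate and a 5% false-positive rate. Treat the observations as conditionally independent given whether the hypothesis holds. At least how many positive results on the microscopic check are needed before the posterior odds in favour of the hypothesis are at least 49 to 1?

3

Prior odds = 0.031/0.969 = 31/969.
Likelihood ratio of a positive result = 0.8/0.05 = 16.
Target odds = 49.
Need (31/969) × 16ⁿ ≥ 49, i.e. 16ⁿ ≥ 47481/31.
16² = 256 falls short of 47481/31 but 16³ = 4096 reaches it, so n = 3.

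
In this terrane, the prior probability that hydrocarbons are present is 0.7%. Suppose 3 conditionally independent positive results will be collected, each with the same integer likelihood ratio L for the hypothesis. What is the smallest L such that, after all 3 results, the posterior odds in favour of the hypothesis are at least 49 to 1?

20

Prior odds = 0.007/0.993 = 7/993.
Target odds = 49.
Need L³ ≥ 49 ÷ (7/993) = 6951.
19³ = 6859 < 6951 ≤ 8000 = 20³, so L = 20.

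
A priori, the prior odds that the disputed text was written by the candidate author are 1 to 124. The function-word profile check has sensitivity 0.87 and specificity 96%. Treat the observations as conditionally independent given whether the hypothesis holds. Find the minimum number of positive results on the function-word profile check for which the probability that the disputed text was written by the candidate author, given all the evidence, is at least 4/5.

Prior odds = 1/124.
False-positive rate = 1 − 0.96 = 0.04; likelihood ratio of a positive = 0.87/0.04 = 21.75.
Target odds: 0.8 ÷ 0.2 = 4.
Require 21.75ⁿ ≥ 4 ÷ (1/124) = 496.
21.75² = 473.0625 falls short of 496 but 21.75³ = 658503/64 reaches it, so n = 3.

3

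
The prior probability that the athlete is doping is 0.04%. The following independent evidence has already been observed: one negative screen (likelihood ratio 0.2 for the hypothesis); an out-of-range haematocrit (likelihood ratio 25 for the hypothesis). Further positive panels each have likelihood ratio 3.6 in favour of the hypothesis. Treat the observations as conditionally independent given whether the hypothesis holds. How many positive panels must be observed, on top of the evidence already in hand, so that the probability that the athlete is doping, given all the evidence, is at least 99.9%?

11

Prior odds = 0.0004/0.9996 = 1/2499.
Combined Bayes factor of the evidence already in hand = 0.2 × 25 = 5.
Odds after that evidence = (1/2499) × 5 = 5/2499.
Target odds = 0.999/0.001 = 999.
Need 3.6ⁿ ≥ 999 ÷ (5/2499) = 499300.2.
3.6¹⁰ ≈365616 falls short of 499300.2 but 3.6¹¹ ≈1.31622e+06 reaches it, so n = 11.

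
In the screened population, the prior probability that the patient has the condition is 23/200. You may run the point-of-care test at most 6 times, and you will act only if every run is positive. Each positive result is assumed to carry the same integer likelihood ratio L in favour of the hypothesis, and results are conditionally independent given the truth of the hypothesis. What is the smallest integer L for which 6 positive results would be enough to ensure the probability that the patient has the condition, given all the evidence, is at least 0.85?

Prior odds = 0.115/0.885 = 23/177.
Target odds = 0.85/0.15 = 17/3.
Need L⁶ ≥ 17/3 ÷ (23/177) = 1003/23.
1⁶ = 1 < 1003/23 ≤ 64 = 2⁶, so L = 2.

2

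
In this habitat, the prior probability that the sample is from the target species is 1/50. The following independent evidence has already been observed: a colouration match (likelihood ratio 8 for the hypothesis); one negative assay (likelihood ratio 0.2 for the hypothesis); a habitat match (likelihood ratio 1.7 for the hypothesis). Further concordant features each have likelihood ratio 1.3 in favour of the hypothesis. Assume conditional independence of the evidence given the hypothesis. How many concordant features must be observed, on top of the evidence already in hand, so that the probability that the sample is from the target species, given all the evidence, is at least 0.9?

20

Prior odds = 0.02/0.98 = 1/49.
Combined Bayes factor of the evidence already in hand = 8 × 0.2 × 1.7 = 2.72.
Odds after that evidence = (1/49) × 2.72 = 68/1225.
Target odds = 0.9/0.1 = 9.
Need 1.3ⁿ ≥ 9 ÷ (68/1225) = 11025/68.
1.3¹⁹ ≈146.192 falls short of 11025/68 but 1.3²⁰ ≈190.05 reaches it, so n = 20.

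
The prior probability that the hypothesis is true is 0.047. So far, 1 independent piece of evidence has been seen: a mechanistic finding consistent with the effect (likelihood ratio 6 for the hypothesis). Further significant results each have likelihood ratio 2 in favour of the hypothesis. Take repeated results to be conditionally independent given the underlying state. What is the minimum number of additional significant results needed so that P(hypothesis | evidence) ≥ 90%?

Prior odds = 0.047/0.953 = 47/953.
Bayes factor of the evidence already in hand = 6.
Odds after that evidence = (47/953) × 6 = 282/953.
Target odds = 0.9/0.1 = 9.
Need 2ⁿ ≥ 9 ÷ (282/953) = 2859/94.
2⁴ = 16 falls short of 2859/94 but 2⁵ = 32 reaches it, so n = 5.

5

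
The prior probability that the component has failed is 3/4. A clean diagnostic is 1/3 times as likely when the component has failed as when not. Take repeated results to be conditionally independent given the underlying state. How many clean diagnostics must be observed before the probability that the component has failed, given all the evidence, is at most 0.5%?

Prior odds: 0.75 ÷ 0.25 = 3.
Likelihood ratio per clean diagnostic = 1/3.
Target odds: 0.005 ÷ 0.995 = 1/199.
Need 3 × (1/3)ⁿ ≤ 1/199, i.e. (1/3)ⁿ ≤ 1/597.
(1/3)⁵ = 1/243 is still above 1/597 but (1/3)⁶ = 1/729 is at or below it, so n = 6.

6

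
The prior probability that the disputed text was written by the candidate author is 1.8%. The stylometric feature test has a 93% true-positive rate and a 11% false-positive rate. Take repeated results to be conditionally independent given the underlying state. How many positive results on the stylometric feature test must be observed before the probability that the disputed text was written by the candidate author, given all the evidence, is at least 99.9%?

Prior odds: 0.018 ÷ 0.982 = 9/491.
Likelihood ratio of a positive result = 0.93/0.11 = 93/11.
Target posterior odds = 0.999/0.001 = 999.
Require (93/11)ⁿ ≥ 999 ÷ (9/491) = 54501.
(93/11)⁵ ≈43196.8 falls short of 54501 but (93/11)⁶ ≈365209 reaches it, so n = 6.

6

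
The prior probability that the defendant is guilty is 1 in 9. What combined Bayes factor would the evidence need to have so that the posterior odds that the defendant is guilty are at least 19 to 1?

152

Prior odds = (1/9)/(8/9) = 0.125.
Target odds = 19.
Required Bayes factor = 19 ÷ 0.125 = 152.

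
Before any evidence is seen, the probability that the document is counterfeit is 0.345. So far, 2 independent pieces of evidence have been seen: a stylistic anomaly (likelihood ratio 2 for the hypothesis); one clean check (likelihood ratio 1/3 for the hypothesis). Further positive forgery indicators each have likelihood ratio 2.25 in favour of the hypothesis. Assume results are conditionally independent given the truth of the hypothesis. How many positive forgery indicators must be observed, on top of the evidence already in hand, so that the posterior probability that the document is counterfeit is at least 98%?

Prior odds = 0.345/0.655 = 69/131.
Combined Bayes factor of the evidence already in hand = 2 × (1/3) = 2/3.
Odds after that evidence = (69/131) × 2/3 = 46/131.
Target odds = 0.98/0.02 = 49.
Need 2.25ⁿ ≥ 49 ÷ (46/131) = 6419/46.
2.25⁶ = 531441/4096 falls short of 6419/46 but 2.25⁷ = 4782969/16384 reaches it, so n = 7.

7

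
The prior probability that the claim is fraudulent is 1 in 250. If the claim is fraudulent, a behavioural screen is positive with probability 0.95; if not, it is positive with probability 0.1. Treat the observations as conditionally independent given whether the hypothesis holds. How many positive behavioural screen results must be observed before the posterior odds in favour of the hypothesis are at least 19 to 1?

4

Prior odds: 0.004 ÷ 0.996 = 1/249.
Likelihood ratio of a positive = 0.95/0.1 = 9.5.
Target odds = 19.
Need (1/249) × 9.5ⁿ ≥ 19, i.e. 9.5ⁿ ≥ 4731.
9.5³ = 857.375 falls short of 4731 but 9.5⁴ = 8145.0625 reaches it, so n = 4.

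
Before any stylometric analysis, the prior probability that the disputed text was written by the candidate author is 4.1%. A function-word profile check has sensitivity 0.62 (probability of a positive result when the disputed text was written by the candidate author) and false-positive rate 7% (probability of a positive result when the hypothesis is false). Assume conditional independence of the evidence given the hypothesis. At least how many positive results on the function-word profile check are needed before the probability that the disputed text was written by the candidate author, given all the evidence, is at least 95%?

3

Prior odds = 0.041/0.959 = 41/959.
Likelihood ratio of a positive result = 0.62/0.07 = 62/7.
Target odds: 0.95 ÷ 0.05 = 19.
Need (41/959) × (62/7)ⁿ ≥ 19, i.e. (62/7)ⁿ ≥ 18221/41.
(62/7)² = 3844/49 falls short of 18221/41 but (62/7)³ = 238328/343 reaches it, so n = 3.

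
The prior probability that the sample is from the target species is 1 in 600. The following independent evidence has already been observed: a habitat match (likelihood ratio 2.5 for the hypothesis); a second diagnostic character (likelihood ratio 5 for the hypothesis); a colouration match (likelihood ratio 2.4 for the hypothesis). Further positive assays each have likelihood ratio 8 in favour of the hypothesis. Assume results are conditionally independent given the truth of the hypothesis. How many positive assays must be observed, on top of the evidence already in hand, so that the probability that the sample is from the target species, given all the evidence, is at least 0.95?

Prior odds = (1/600)/(599/600) = 1/599.
Combined Bayes factor of the evidence already in hand = 2.5 × 5 × 2.4 = 30.
Odds after that evidence = (1/599) × 30 = 30/599.
Target odds = 0.95/0.05 = 19.
Need 8ⁿ ≥ 19 ÷ (30/599) = 11381/30.
8² = 64 falls short of 11381/30 but 8³ = 512 reaches it, so n = 3.

3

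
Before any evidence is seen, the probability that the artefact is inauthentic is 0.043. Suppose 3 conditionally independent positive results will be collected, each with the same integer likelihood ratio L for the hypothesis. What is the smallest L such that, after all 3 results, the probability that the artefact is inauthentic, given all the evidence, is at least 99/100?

14

Prior odds = 0.043/0.957 = 43/957.
Target odds = 0.99/0.01 = 99.
Need L³ ≥ 99 ÷ (43/957) = 94743/43.
13³ = 2197 < 94743/43 ≤ 2744 = 14³, so L = 14.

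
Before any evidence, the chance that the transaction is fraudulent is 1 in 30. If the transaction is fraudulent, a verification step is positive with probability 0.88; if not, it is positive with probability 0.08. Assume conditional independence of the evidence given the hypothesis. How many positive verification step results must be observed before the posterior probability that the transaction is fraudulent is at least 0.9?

Prior odds: (1/30) ÷ (29/30) = 1/29.
Likelihood ratio of a positive = 0.88/0.08 = 11.
Target odds: 0.9 ÷ 0.1 = 9.
Need (1/29) × 11ⁿ ≥ 9, i.e. 11ⁿ ≥ 261.
11² = 121 falls short of 261 but 11³ = 1331 reaches it, so n = 3.

3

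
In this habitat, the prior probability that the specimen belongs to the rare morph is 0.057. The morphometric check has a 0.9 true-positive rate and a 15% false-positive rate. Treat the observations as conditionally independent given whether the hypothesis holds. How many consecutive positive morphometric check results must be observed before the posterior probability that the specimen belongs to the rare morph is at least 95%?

4

Prior odds = 0.057/0.943 = 57/943.
Likelihood ratio of a positive result = 0.9/0.15 = 6.
Target odds: 0.95 ÷ 0.05 = 19.
Require 6ⁿ ≥ 19 ÷ (57/943) = 943/3.
6³ = 216 falls short of 943/3 but 6⁴ = 1296 reaches it, so n = 4.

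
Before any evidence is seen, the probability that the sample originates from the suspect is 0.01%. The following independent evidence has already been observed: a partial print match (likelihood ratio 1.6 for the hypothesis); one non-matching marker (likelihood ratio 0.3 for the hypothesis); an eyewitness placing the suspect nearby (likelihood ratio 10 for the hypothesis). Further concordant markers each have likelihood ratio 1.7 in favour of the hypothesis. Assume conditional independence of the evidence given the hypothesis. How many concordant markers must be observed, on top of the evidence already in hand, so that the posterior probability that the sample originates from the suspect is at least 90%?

Prior odds = 0.0001/0.9999 = 1/9999.
Combined Bayes factor of the evidence already in hand = 1.6 × 0.3 × 10 = 4.8.
Odds after that evidence = (1/9999) × 4.8 = 8/16665.
Target odds = 0.9/0.1 = 9.
Need 1.7ⁿ ≥ 9 ÷ (8/16665) = 18748.125.
1.7¹⁸ ≈14063.1 falls short of 18748.125 but 1.7¹⁹ ≈23907.2 reaches it, so n = 19.

19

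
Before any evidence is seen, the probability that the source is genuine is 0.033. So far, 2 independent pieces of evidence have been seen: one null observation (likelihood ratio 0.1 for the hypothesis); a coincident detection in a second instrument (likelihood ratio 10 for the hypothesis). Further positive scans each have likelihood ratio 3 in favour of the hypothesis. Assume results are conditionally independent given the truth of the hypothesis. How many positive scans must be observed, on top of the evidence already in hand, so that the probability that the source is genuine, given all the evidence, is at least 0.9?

Prior odds = 0.033/0.967 = 33/967.
Combined Bayes factor of the evidence already in hand = 0.1 × 10 = 1.
Odds after that evidence = (33/967) × 1 = 33/967.
Target odds = 0.9/0.1 = 9.
Need 3ⁿ ≥ 9 ÷ (33/967) = 2901/11.
3⁵ = 243 falls short of 2901/11 but 3⁶ = 729 reaches it, so n = 6.

6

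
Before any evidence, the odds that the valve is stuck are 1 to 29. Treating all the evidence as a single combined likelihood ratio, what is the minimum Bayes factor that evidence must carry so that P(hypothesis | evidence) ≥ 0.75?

Prior odds = 1/29.
Target odds = 0.75/0.25 = 3.
Required Bayes factor = 3 ÷ (1/29) = 87.

87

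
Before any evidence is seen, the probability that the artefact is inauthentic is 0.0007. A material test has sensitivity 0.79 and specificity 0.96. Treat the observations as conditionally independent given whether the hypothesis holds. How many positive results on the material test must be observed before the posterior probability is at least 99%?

4

Prior odds: 0.0007 ÷ 0.9993 = 7/9993.
False-positive rate = 1 − 0.96 = 0.04; likelihood ratio of a positive = 0.79/0.04 = 19.75.
Target odds: 0.99 ÷ 0.01 = 99.
Need (7/9993) × 19.75ⁿ ≥ 99, i.e. 19.75ⁿ ≥ 989307/7.
19.75³ = 7703.734375 falls short of 989307/7 but 19.75⁴ = 38950081/256 reaches it, so n = 4.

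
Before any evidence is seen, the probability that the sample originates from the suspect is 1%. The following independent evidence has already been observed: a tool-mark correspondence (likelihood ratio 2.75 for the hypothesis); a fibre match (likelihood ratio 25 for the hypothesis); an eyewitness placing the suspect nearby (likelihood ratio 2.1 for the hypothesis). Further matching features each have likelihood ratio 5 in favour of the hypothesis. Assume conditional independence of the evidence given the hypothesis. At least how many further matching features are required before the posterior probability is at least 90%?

2

Prior odds = 0.01/0.99 = 1/99.
Combined Bayes factor of the evidence already in hand = 2.75 × 25 × 2.1 = 144.375.
Odds after that evidence = (1/99) × 144.375 = 35/24.
Target odds = 0.9/0.1 = 9.
Need 5ⁿ ≥ 9 ÷ (35/24) = 216/35.
5¹ = 5 falls short of 216/35 but 5² = 25 reaches it, so n = 2.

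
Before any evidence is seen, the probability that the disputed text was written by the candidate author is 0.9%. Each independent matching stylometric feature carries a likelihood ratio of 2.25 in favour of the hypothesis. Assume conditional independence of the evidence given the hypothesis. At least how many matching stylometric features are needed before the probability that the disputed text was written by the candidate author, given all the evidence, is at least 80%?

Prior odds: 0.009 ÷ 0.991 = 9/991.
Likelihood ratio per matching stylometric feature = 2.25.
Target posterior odds = 0.8/0.2 = 4.
Require 2.25ⁿ ≥ 4 ÷ (9/991) = 3964/9.
2.25⁷ = 4782969/16384 falls short of 3964/9 but 2.25⁸ = 43046721/65536 reaches it, so n = 8.

8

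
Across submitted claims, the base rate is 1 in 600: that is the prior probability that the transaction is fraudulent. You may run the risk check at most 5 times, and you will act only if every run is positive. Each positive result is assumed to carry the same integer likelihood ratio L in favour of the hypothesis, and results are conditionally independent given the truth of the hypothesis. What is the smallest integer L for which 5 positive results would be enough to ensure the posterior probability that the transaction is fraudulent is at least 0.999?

15

Prior odds = (1/600)/(599/600) = 1/599.
Target odds = 0.999/0.001 = 999.
Need L⁵ ≥ 999 ÷ (1/599) = 598401.
14⁵ = 537824 < 598401 ≤ 759375 = 15⁵, so L = 15.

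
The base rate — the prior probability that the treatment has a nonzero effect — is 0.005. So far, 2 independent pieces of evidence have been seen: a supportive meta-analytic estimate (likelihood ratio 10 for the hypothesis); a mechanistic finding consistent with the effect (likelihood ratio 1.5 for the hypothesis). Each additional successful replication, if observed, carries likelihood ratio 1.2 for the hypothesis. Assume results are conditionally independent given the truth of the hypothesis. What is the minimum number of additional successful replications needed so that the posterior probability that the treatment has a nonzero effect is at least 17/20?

Prior odds = 0.005/0.995 = 1/199.
Combined Bayes factor of the evidence already in hand = 10 × 1.5 = 15.
Odds after that evidence = (1/199) × 15 = 15/199.
Target odds = 0.85/0.15 = 17/3.
Need 1.2ⁿ ≥ 17/3 ÷ (15/199) = 3383/45.
1.2²³ ≈66.2474 falls short of 3383/45 but 1.2²⁴ ≈79.4968 reaches it, so n = 24.

24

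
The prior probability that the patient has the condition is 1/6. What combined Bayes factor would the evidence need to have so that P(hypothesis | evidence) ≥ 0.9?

Prior odds = (1/6)/(5/6) = 0.2.
Target odds = 0.9/0.1 = 9.
Required Bayes factor = 9 ÷ 0.2 = 45.

45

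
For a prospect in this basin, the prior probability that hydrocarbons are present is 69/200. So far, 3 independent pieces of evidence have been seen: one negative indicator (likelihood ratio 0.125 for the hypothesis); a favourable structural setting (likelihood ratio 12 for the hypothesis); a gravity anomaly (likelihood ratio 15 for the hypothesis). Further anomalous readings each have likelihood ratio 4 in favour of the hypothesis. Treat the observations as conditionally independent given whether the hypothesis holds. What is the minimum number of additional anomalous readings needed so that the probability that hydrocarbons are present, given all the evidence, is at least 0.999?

4

Prior odds = 0.345/0.655 = 69/131.
Combined Bayes factor of the evidence already in hand = 0.125 × 12 × 15 = 22.5.
Odds after that evidence = (69/131) × 22.5 = 3105/262.
Target odds = 0.999/0.001 = 999.
Need 4ⁿ ≥ 999 ÷ (3105/262) = 9694/115.
4³ = 64 falls short of 9694/115 but 4⁴ = 256 reaches it, so n = 4.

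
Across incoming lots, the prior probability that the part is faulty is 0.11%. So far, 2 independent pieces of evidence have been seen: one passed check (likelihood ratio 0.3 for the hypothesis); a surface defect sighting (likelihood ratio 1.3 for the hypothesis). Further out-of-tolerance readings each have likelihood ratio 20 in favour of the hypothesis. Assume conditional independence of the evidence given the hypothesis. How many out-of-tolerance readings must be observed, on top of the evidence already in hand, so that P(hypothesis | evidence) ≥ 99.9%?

Prior odds = 0.0011/0.9989 = 11/9989.
Combined Bayes factor of the evidence already in hand = 0.3 × 1.3 = 0.39.
Odds after that evidence = (11/9989) × 0.39 = 429/998900.
Target odds = 0.999/0.001 = 999.
Need 20ⁿ ≥ 999 ÷ (429/998900) = 332633700/143.
20⁴ = 160000 falls short of 332633700/143 but 20⁵ = 3200000 reaches it, so n = 5.

5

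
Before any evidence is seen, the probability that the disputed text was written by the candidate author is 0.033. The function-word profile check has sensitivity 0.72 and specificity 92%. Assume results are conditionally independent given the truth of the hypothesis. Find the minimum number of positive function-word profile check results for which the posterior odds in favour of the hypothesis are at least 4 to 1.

Prior odds = 0.033/0.967 = 33/967.
False-positive rate = 1 − 0.92 = 0.08; likelihood ratio of a positive = 0.72/0.08 = 9.
Target odds = 4.
Require 9ⁿ ≥ 4 ÷ (33/967) = 3868/33.
9² = 81 falls short of 3868/33 but 9³ = 729 reaches it, so n = 3.

3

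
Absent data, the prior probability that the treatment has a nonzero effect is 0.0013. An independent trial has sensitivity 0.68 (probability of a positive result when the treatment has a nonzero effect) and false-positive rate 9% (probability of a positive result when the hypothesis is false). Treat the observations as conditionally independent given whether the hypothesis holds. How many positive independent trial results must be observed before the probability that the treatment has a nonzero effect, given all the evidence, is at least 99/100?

Prior odds: 0.0013 ÷ 0.9987 = 13/9987.
Likelihood ratio of a positive result = 0.68/0.09 = 68/9.
Target posterior odds = 0.99/0.01 = 99.
Require (68/9)ⁿ ≥ 99 ÷ (13/9987) = 988713/13.
(68/9)⁵ ≈24622.5 falls short of 988713/13 but (68/9)⁶ ≈186037 reaches it, so n = 6.

6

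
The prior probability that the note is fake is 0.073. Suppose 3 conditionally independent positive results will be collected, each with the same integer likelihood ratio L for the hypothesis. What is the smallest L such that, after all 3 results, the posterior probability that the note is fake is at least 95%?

7

Prior odds = 0.073/0.927 = 73/927.
Target odds = 0.95/0.05 = 19.
Need L³ ≥ 19 ÷ (73/927) = 17613/73.
6³ = 216 < 17613/73 ≤ 343 = 7³, so L = 7.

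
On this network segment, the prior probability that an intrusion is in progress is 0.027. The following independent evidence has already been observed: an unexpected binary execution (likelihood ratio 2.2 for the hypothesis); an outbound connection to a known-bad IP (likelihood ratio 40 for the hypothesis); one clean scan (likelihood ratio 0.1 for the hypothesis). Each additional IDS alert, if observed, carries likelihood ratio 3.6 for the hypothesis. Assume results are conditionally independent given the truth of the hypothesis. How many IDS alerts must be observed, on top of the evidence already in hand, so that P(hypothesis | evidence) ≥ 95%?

Prior odds = 0.027/0.973 = 27/973.
Combined Bayes factor of the evidence already in hand = 2.2 × 40 × 0.1 = 8.8.
Odds after that evidence = (27/973) × 8.8 = 1188/4865.
Target odds = 0.95/0.05 = 19.
Need 3.6ⁿ ≥ 19 ÷ (1188/4865) = 92435/1188.
3.6³ = 46.656 falls short of 92435/1188 but 3.6⁴ = 167.9616 reaches it, so n = 4.

4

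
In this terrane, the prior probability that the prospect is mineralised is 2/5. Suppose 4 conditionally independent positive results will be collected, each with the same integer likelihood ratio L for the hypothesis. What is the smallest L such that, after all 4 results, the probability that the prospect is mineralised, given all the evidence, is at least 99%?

4

Prior odds = 0.4/0.6 = 2/3.
Target odds = 0.99/0.01 = 99.
Need L⁴ ≥ 99 ÷ (2/3) = 148.5.
3⁴ = 81 < 148.5 ≤ 256 = 4⁴, so L = 4.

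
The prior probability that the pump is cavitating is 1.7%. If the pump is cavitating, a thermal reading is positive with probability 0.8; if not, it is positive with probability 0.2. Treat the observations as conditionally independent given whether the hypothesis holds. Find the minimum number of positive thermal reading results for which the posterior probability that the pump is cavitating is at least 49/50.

6

Prior odds = 0.017/0.983 = 17/983.
Likelihood ratio of a positive = 0.8/0.2 = 4.
Target posterior odds = 0.98/0.02 = 49.
Require 4ⁿ ≥ 49 ÷ (17/983) = 48167/17.
4⁵ = 1024 falls short of 48167/17 but 4⁶ = 4096 reaches it, so n = 6.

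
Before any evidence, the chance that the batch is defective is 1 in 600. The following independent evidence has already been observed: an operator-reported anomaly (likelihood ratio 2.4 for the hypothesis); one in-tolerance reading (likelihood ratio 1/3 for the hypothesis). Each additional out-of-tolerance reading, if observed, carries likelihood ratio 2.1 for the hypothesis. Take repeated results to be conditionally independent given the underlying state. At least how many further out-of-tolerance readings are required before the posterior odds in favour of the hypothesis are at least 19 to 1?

13

Prior odds = (1/600)/(599/600) = 1/599.
Combined Bayes factor of the evidence already in hand = 2.4 × (1/3) = 0.8.
Odds after that evidence = (1/599) × 0.8 = 4/2995.
Target odds = 19.
Need 2.1ⁿ ≥ 19 ÷ (4/2995) = 14226.25.
2.1¹² ≈7355.83 falls short of 14226.25 but 2.1¹³ ≈15447.2 reaches it, so n = 13.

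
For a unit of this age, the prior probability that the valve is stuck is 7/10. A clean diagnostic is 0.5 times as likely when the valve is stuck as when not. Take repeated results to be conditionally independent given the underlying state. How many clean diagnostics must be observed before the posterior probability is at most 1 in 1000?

Prior odds: 0.7 ÷ 0.3 = 7/3.
Likelihood ratio per clean diagnostic = 0.5.
Target posterior odds = 0.001/0.999 = 1/999.
Require 0.5ⁿ ≤ 1/999 ÷ (7/3) = 1/2331.
0.5¹¹ = 1/2048 is still above 1/2331 but 0.5¹² = 1/4096 is at or below it, so n = 12.

12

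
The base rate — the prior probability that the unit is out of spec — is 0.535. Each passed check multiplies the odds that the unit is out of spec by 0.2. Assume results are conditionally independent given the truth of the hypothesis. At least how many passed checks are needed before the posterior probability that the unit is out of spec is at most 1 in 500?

Prior odds = 0.535/0.465 = 107/93.
Likelihood ratio per passed check = 0.2.
Target odds: 0.002 ÷ 0.998 = 1/499.
Need (107/93) × 0.2ⁿ ≤ 1/499, i.e. 0.2ⁿ ≤ 93/53393.
0.2³ = 0.008 is still above 93/53393 but 0.2⁴ = 0.0016 is at or below it, so n = 4.

4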